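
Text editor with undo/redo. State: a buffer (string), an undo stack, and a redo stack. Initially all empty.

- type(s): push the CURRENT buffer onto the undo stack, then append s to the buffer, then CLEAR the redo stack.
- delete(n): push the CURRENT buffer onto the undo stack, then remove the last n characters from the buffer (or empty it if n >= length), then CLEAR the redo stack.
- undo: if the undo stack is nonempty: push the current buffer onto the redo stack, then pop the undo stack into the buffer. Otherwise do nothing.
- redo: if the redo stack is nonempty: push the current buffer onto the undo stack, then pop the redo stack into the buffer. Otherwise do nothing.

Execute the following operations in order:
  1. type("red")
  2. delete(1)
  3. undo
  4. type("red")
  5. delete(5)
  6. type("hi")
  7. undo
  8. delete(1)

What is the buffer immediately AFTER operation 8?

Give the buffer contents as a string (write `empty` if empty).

After op 1 (type): buf='red' undo_depth=1 redo_depth=0
After op 2 (delete): buf='re' undo_depth=2 redo_depth=0
After op 3 (undo): buf='red' undo_depth=1 redo_depth=1
After op 4 (type): buf='redred' undo_depth=2 redo_depth=0
After op 5 (delete): buf='r' undo_depth=3 redo_depth=0
After op 6 (type): buf='rhi' undo_depth=4 redo_depth=0
After op 7 (undo): buf='r' undo_depth=3 redo_depth=1
After op 8 (delete): buf='(empty)' undo_depth=4 redo_depth=0

Answer: empty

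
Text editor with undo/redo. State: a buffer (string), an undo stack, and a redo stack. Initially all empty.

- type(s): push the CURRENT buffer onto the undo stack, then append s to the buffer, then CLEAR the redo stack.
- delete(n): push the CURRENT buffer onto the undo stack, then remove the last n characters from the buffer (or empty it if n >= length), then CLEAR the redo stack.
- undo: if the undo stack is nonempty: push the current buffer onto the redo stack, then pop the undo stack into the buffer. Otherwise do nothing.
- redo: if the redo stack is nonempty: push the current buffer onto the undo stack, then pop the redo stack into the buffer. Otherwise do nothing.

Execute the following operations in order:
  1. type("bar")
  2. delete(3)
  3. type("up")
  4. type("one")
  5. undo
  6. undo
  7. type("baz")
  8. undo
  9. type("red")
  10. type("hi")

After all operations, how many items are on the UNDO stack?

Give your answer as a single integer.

Answer: 4

Derivation:
After op 1 (type): buf='bar' undo_depth=1 redo_depth=0
After op 2 (delete): buf='(empty)' undo_depth=2 redo_depth=0
After op 3 (type): buf='up' undo_depth=3 redo_depth=0
After op 4 (type): buf='upone' undo_depth=4 redo_depth=0
After op 5 (undo): buf='up' undo_depth=3 redo_depth=1
After op 6 (undo): buf='(empty)' undo_depth=2 redo_depth=2
After op 7 (type): buf='baz' undo_depth=3 redo_depth=0
After op 8 (undo): buf='(empty)' undo_depth=2 redo_depth=1
After op 9 (type): buf='red' undo_depth=3 redo_depth=0
After op 10 (type): buf='redhi' undo_depth=4 redo_depth=0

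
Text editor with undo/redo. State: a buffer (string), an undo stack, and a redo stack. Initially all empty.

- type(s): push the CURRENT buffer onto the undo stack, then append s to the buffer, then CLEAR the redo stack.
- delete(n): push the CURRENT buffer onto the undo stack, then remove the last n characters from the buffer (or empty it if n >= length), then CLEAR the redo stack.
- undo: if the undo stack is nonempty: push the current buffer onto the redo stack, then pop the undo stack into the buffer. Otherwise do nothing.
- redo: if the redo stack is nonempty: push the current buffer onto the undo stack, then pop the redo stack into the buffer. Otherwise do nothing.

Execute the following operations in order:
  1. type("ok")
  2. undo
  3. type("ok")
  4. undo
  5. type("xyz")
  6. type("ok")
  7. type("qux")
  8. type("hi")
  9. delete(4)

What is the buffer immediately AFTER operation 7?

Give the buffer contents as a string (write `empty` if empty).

Answer: xyzokqux

Derivation:
After op 1 (type): buf='ok' undo_depth=1 redo_depth=0
After op 2 (undo): buf='(empty)' undo_depth=0 redo_depth=1
After op 3 (type): buf='ok' undo_depth=1 redo_depth=0
After op 4 (undo): buf='(empty)' undo_depth=0 redo_depth=1
After op 5 (type): buf='xyz' undo_depth=1 redo_depth=0
After op 6 (type): buf='xyzok' undo_depth=2 redo_depth=0
After op 7 (type): buf='xyzokqux' undo_depth=3 redo_depth=0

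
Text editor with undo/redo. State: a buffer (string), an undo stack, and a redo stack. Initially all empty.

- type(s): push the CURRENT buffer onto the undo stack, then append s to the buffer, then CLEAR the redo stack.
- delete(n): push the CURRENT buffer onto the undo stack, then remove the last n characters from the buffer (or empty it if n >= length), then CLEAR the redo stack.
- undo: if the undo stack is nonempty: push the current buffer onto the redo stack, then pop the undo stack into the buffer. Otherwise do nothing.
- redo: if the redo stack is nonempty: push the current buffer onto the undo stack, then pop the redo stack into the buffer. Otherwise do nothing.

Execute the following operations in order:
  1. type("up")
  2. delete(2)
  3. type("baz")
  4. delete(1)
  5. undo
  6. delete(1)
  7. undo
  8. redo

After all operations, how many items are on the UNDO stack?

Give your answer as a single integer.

After op 1 (type): buf='up' undo_depth=1 redo_depth=0
After op 2 (delete): buf='(empty)' undo_depth=2 redo_depth=0
After op 3 (type): buf='baz' undo_depth=3 redo_depth=0
After op 4 (delete): buf='ba' undo_depth=4 redo_depth=0
After op 5 (undo): buf='baz' undo_depth=3 redo_depth=1
After op 6 (delete): buf='ba' undo_depth=4 redo_depth=0
After op 7 (undo): buf='baz' undo_depth=3 redo_depth=1
After op 8 (redo): buf='ba' undo_depth=4 redo_depth=0

Answer: 4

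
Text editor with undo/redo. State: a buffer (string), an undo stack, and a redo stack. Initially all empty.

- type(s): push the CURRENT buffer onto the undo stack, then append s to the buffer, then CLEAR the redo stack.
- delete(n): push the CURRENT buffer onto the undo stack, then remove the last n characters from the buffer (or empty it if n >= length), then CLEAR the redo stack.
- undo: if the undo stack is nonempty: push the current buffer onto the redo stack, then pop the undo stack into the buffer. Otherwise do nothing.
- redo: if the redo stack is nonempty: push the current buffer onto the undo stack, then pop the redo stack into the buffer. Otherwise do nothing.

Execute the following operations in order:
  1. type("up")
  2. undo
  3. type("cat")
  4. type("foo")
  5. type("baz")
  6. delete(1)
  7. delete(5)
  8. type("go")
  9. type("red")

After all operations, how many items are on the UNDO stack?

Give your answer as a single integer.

Answer: 7

Derivation:
After op 1 (type): buf='up' undo_depth=1 redo_depth=0
After op 2 (undo): buf='(empty)' undo_depth=0 redo_depth=1
After op 3 (type): buf='cat' undo_depth=1 redo_depth=0
After op 4 (type): buf='catfoo' undo_depth=2 redo_depth=0
After op 5 (type): buf='catfoobaz' undo_depth=3 redo_depth=0
After op 6 (delete): buf='catfooba' undo_depth=4 redo_depth=0
After op 7 (delete): buf='cat' undo_depth=5 redo_depth=0
After op 8 (type): buf='catgo' undo_depth=6 redo_depth=0
After op 9 (type): buf='catgored' undo_depth=7 redo_depth=0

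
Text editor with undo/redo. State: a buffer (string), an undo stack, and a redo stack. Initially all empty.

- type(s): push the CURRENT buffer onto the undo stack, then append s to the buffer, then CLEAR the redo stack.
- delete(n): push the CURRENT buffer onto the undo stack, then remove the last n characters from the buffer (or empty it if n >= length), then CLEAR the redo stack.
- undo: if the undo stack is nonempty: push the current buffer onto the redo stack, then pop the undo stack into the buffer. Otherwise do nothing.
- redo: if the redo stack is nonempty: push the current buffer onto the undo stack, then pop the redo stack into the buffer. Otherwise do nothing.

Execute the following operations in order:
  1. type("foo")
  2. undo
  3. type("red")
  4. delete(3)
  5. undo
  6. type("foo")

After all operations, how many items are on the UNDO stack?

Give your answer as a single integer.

Answer: 2

Derivation:
After op 1 (type): buf='foo' undo_depth=1 redo_depth=0
After op 2 (undo): buf='(empty)' undo_depth=0 redo_depth=1
After op 3 (type): buf='red' undo_depth=1 redo_depth=0
After op 4 (delete): buf='(empty)' undo_depth=2 redo_depth=0
After op 5 (undo): buf='red' undo_depth=1 redo_depth=1
After op 6 (type): buf='redfoo' undo_depth=2 redo_depth=0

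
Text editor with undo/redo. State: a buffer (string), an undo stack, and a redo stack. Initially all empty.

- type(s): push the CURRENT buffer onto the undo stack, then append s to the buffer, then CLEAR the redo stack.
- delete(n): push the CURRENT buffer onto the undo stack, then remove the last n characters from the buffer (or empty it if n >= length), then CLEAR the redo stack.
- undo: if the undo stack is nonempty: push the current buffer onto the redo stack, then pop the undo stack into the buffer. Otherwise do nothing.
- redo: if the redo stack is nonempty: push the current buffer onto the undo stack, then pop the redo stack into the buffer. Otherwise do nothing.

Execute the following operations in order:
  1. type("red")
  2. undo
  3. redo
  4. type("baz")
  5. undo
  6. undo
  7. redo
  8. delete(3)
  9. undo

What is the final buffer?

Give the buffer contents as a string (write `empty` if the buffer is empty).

Answer: red

Derivation:
After op 1 (type): buf='red' undo_depth=1 redo_depth=0
After op 2 (undo): buf='(empty)' undo_depth=0 redo_depth=1
After op 3 (redo): buf='red' undo_depth=1 redo_depth=0
After op 4 (type): buf='redbaz' undo_depth=2 redo_depth=0
After op 5 (undo): buf='red' undo_depth=1 redo_depth=1
After op 6 (undo): buf='(empty)' undo_depth=0 redo_depth=2
After op 7 (redo): buf='red' undo_depth=1 redo_depth=1
After op 8 (delete): buf='(empty)' undo_depth=2 redo_depth=0
After op 9 (undo): buf='red' undo_depth=1 redo_depth=1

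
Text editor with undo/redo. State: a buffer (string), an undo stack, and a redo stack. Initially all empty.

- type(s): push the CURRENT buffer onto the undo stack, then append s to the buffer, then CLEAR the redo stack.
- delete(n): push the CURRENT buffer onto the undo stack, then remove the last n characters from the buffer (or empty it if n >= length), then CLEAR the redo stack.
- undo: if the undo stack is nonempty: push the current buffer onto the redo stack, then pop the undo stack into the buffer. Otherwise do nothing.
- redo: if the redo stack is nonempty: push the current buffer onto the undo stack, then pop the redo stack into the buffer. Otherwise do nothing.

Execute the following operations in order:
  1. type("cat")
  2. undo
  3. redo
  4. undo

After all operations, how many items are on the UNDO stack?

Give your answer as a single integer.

Answer: 0

Derivation:
After op 1 (type): buf='cat' undo_depth=1 redo_depth=0
After op 2 (undo): buf='(empty)' undo_depth=0 redo_depth=1
After op 3 (redo): buf='cat' undo_depth=1 redo_depth=0
After op 4 (undo): buf='(empty)' undo_depth=0 redo_depth=1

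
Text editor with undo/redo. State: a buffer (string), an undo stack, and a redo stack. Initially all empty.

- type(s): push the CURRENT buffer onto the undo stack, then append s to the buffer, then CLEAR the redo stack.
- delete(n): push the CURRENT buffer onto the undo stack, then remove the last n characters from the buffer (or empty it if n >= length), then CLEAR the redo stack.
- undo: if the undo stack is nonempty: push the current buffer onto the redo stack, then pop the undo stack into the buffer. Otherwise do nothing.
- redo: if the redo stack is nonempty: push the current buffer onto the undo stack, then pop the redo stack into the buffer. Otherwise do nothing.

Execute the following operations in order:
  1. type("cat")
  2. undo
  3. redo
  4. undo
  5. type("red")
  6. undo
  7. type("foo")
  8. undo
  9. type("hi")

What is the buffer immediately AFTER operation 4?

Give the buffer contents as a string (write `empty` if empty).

Answer: empty

Derivation:
After op 1 (type): buf='cat' undo_depth=1 redo_depth=0
After op 2 (undo): buf='(empty)' undo_depth=0 redo_depth=1
After op 3 (redo): buf='cat' undo_depth=1 redo_depth=0
After op 4 (undo): buf='(empty)' undo_depth=0 redo_depth=1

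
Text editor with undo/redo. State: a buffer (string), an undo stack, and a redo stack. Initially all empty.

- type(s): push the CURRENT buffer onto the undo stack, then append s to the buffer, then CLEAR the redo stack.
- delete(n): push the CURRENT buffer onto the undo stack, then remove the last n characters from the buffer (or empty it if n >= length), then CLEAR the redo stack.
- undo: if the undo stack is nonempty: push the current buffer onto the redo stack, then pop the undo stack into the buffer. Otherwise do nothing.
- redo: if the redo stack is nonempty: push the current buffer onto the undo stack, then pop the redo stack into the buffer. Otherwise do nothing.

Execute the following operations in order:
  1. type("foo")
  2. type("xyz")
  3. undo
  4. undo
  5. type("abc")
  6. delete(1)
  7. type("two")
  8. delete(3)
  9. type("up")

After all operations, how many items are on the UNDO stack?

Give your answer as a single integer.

After op 1 (type): buf='foo' undo_depth=1 redo_depth=0
After op 2 (type): buf='fooxyz' undo_depth=2 redo_depth=0
After op 3 (undo): buf='foo' undo_depth=1 redo_depth=1
After op 4 (undo): buf='(empty)' undo_depth=0 redo_depth=2
After op 5 (type): buf='abc' undo_depth=1 redo_depth=0
After op 6 (delete): buf='ab' undo_depth=2 redo_depth=0
After op 7 (type): buf='abtwo' undo_depth=3 redo_depth=0
After op 8 (delete): buf='ab' undo_depth=4 redo_depth=0
After op 9 (type): buf='abup' undo_depth=5 redo_depth=0

Answer: 5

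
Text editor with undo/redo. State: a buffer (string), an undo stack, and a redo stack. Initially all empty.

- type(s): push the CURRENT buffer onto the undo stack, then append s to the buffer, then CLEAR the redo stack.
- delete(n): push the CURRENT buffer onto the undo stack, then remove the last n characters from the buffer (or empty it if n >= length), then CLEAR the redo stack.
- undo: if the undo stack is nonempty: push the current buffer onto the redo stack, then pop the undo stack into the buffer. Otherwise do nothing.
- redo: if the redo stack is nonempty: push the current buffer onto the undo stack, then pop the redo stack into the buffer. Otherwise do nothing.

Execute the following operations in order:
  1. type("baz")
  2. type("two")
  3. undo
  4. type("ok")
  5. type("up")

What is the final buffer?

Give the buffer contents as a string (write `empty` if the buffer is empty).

After op 1 (type): buf='baz' undo_depth=1 redo_depth=0
After op 2 (type): buf='baztwo' undo_depth=2 redo_depth=0
After op 3 (undo): buf='baz' undo_depth=1 redo_depth=1
After op 4 (type): buf='bazok' undo_depth=2 redo_depth=0
After op 5 (type): buf='bazokup' undo_depth=3 redo_depth=0

Answer: bazokup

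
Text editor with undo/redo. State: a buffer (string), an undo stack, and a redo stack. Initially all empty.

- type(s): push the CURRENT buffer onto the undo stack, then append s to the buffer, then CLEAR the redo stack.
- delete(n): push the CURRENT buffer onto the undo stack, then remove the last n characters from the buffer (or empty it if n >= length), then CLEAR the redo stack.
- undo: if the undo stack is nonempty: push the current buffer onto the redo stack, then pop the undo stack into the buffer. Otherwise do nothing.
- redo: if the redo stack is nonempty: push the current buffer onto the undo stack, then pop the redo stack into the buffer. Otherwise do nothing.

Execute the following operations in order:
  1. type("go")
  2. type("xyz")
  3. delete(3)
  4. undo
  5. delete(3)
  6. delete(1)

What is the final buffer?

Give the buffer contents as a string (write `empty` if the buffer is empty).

After op 1 (type): buf='go' undo_depth=1 redo_depth=0
After op 2 (type): buf='goxyz' undo_depth=2 redo_depth=0
After op 3 (delete): buf='go' undo_depth=3 redo_depth=0
After op 4 (undo): buf='goxyz' undo_depth=2 redo_depth=1
After op 5 (delete): buf='go' undo_depth=3 redo_depth=0
After op 6 (delete): buf='g' undo_depth=4 redo_depth=0

Answer: g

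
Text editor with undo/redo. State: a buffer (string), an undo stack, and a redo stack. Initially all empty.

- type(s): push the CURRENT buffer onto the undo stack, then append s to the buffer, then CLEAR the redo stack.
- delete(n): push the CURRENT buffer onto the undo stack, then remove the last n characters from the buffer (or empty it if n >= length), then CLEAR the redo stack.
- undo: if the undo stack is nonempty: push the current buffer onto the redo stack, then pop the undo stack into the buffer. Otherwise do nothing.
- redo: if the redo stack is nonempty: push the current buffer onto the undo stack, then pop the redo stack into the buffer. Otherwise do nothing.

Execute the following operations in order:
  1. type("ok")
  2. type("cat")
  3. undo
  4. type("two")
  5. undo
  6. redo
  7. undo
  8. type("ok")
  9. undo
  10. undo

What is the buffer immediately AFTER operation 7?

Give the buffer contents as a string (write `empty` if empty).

After op 1 (type): buf='ok' undo_depth=1 redo_depth=0
After op 2 (type): buf='okcat' undo_depth=2 redo_depth=0
After op 3 (undo): buf='ok' undo_depth=1 redo_depth=1
After op 4 (type): buf='oktwo' undo_depth=2 redo_depth=0
After op 5 (undo): buf='ok' undo_depth=1 redo_depth=1
After op 6 (redo): buf='oktwo' undo_depth=2 redo_depth=0
After op 7 (undo): buf='ok' undo_depth=1 redo_depth=1

Answer: ok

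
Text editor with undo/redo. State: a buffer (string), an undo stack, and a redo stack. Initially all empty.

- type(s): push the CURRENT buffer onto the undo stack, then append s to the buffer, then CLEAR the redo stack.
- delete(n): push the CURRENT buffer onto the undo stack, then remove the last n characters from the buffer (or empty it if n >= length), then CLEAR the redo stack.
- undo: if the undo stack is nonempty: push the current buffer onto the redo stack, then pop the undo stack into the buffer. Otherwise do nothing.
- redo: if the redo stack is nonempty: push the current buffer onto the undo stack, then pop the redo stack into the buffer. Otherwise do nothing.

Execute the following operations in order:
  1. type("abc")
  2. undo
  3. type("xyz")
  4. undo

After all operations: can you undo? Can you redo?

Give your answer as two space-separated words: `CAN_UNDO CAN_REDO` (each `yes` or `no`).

After op 1 (type): buf='abc' undo_depth=1 redo_depth=0
After op 2 (undo): buf='(empty)' undo_depth=0 redo_depth=1
After op 3 (type): buf='xyz' undo_depth=1 redo_depth=0
After op 4 (undo): buf='(empty)' undo_depth=0 redo_depth=1

Answer: no yes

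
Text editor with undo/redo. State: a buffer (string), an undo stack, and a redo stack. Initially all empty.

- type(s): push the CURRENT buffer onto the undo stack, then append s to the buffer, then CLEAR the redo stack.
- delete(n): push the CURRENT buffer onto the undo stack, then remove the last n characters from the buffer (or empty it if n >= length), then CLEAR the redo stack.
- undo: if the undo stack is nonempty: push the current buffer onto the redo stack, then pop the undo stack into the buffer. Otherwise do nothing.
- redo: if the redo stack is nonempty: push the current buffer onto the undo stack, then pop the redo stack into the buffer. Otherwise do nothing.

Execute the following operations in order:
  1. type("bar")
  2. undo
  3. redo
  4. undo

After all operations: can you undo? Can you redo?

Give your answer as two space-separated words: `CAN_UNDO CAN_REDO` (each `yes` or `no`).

After op 1 (type): buf='bar' undo_depth=1 redo_depth=0
After op 2 (undo): buf='(empty)' undo_depth=0 redo_depth=1
After op 3 (redo): buf='bar' undo_depth=1 redo_depth=0
After op 4 (undo): buf='(empty)' undo_depth=0 redo_depth=1

Answer: no yes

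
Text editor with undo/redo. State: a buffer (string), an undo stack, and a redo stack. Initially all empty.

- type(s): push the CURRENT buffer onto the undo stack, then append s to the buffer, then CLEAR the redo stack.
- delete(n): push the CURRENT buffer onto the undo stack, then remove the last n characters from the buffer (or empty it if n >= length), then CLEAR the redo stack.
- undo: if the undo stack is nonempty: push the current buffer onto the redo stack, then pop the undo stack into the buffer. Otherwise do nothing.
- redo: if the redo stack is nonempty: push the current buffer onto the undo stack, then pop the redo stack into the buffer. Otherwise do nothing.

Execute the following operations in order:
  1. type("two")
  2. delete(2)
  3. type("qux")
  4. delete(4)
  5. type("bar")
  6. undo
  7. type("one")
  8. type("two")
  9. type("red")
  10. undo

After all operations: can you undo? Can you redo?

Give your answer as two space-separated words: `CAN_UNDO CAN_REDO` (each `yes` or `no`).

Answer: yes yes

Derivation:
After op 1 (type): buf='two' undo_depth=1 redo_depth=0
After op 2 (delete): buf='t' undo_depth=2 redo_depth=0
After op 3 (type): buf='tqux' undo_depth=3 redo_depth=0
After op 4 (delete): buf='(empty)' undo_depth=4 redo_depth=0
After op 5 (type): buf='bar' undo_depth=5 redo_depth=0
After op 6 (undo): buf='(empty)' undo_depth=4 redo_depth=1
After op 7 (type): buf='one' undo_depth=5 redo_depth=0
After op 8 (type): buf='onetwo' undo_depth=6 redo_depth=0
After op 9 (type): buf='onetwored' undo_depth=7 redo_depth=0
After op 10 (undo): buf='onetwo' undo_depth=6 redo_depth=1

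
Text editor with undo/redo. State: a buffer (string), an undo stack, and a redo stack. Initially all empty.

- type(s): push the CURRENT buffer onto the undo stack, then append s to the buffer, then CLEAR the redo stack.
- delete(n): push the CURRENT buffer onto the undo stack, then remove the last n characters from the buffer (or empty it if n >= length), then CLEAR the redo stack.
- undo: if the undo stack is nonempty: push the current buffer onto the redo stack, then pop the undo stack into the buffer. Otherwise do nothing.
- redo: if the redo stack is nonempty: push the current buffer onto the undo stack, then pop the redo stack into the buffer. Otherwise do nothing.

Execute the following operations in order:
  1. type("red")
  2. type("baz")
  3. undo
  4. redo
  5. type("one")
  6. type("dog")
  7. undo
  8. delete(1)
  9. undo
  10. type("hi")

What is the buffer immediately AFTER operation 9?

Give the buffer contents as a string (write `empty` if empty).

After op 1 (type): buf='red' undo_depth=1 redo_depth=0
After op 2 (type): buf='redbaz' undo_depth=2 redo_depth=0
After op 3 (undo): buf='red' undo_depth=1 redo_depth=1
After op 4 (redo): buf='redbaz' undo_depth=2 redo_depth=0
After op 5 (type): buf='redbazone' undo_depth=3 redo_depth=0
After op 6 (type): buf='redbazonedog' undo_depth=4 redo_depth=0
After op 7 (undo): buf='redbazone' undo_depth=3 redo_depth=1
After op 8 (delete): buf='redbazon' undo_depth=4 redo_depth=0
After op 9 (undo): buf='redbazone' undo_depth=3 redo_depth=1

Answer: redbazone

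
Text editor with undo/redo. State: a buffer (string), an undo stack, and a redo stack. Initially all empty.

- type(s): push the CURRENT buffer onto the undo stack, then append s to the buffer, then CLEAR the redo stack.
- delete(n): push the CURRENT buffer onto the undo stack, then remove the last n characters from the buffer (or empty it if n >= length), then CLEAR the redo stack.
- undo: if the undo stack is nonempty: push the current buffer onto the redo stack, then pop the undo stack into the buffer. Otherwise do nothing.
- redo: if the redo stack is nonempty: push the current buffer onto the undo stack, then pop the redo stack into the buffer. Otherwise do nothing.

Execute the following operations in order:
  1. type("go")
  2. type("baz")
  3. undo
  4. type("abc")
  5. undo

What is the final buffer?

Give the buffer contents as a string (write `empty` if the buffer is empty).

Answer: go

Derivation:
After op 1 (type): buf='go' undo_depth=1 redo_depth=0
After op 2 (type): buf='gobaz' undo_depth=2 redo_depth=0
After op 3 (undo): buf='go' undo_depth=1 redo_depth=1
After op 4 (type): buf='goabc' undo_depth=2 redo_depth=0
After op 5 (undo): buf='go' undo_depth=1 redo_depth=1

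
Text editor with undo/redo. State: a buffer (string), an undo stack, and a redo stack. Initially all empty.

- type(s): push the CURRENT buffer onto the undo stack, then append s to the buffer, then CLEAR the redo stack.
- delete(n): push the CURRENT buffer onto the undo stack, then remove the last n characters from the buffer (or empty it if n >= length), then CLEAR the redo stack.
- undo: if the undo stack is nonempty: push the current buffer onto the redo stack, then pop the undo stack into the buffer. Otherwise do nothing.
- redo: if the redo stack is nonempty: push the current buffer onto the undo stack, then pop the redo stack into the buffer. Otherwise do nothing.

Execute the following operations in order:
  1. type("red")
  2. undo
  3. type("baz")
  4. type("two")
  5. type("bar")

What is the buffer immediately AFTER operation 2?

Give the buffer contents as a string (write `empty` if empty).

Answer: empty

Derivation:
After op 1 (type): buf='red' undo_depth=1 redo_depth=0
After op 2 (undo): buf='(empty)' undo_depth=0 redo_depth=1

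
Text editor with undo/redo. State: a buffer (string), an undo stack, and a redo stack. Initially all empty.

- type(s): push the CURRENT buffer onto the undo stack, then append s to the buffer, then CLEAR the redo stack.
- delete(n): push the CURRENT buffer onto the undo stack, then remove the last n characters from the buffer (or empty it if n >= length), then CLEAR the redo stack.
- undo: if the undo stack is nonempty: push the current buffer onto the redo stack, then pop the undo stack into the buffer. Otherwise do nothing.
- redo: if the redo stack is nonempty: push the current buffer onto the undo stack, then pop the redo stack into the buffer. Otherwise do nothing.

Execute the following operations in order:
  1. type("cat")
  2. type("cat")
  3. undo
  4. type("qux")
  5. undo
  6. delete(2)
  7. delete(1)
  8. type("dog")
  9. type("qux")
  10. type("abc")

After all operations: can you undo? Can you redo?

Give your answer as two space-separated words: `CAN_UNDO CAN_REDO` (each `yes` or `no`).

Answer: yes no

Derivation:
After op 1 (type): buf='cat' undo_depth=1 redo_depth=0
After op 2 (type): buf='catcat' undo_depth=2 redo_depth=0
After op 3 (undo): buf='cat' undo_depth=1 redo_depth=1
After op 4 (type): buf='catqux' undo_depth=2 redo_depth=0
After op 5 (undo): buf='cat' undo_depth=1 redo_depth=1
After op 6 (delete): buf='c' undo_depth=2 redo_depth=0
After op 7 (delete): buf='(empty)' undo_depth=3 redo_depth=0
After op 8 (type): buf='dog' undo_depth=4 redo_depth=0
After op 9 (type): buf='dogqux' undo_depth=5 redo_depth=0
After op 10 (type): buf='dogquxabc' undo_depth=6 redo_depth=0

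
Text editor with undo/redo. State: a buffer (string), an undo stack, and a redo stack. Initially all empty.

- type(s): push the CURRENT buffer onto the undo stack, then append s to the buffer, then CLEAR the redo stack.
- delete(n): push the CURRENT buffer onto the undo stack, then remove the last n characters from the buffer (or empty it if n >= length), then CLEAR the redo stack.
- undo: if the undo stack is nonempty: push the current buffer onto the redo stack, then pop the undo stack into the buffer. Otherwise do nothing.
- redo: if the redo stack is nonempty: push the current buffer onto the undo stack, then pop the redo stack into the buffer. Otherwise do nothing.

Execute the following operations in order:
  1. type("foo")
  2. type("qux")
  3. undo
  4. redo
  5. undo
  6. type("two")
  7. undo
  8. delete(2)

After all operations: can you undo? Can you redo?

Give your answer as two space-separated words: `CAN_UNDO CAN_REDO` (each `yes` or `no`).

After op 1 (type): buf='foo' undo_depth=1 redo_depth=0
After op 2 (type): buf='fooqux' undo_depth=2 redo_depth=0
After op 3 (undo): buf='foo' undo_depth=1 redo_depth=1
After op 4 (redo): buf='fooqux' undo_depth=2 redo_depth=0
After op 5 (undo): buf='foo' undo_depth=1 redo_depth=1
After op 6 (type): buf='footwo' undo_depth=2 redo_depth=0
After op 7 (undo): buf='foo' undo_depth=1 redo_depth=1
After op 8 (delete): buf='f' undo_depth=2 redo_depth=0

Answer: yes no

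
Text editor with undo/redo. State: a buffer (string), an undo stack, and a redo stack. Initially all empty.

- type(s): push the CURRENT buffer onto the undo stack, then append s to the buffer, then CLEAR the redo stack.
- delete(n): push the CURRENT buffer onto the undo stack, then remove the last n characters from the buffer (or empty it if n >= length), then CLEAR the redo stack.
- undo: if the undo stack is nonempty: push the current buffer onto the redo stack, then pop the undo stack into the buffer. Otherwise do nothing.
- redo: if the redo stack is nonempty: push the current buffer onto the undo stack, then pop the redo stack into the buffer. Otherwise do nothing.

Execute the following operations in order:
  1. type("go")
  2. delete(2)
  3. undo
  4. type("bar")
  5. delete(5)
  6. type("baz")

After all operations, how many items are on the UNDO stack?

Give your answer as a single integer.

Answer: 4

Derivation:
After op 1 (type): buf='go' undo_depth=1 redo_depth=0
After op 2 (delete): buf='(empty)' undo_depth=2 redo_depth=0
After op 3 (undo): buf='go' undo_depth=1 redo_depth=1
After op 4 (type): buf='gobar' undo_depth=2 redo_depth=0
After op 5 (delete): buf='(empty)' undo_depth=3 redo_depth=0
After op 6 (type): buf='baz' undo_depth=4 redo_depth=0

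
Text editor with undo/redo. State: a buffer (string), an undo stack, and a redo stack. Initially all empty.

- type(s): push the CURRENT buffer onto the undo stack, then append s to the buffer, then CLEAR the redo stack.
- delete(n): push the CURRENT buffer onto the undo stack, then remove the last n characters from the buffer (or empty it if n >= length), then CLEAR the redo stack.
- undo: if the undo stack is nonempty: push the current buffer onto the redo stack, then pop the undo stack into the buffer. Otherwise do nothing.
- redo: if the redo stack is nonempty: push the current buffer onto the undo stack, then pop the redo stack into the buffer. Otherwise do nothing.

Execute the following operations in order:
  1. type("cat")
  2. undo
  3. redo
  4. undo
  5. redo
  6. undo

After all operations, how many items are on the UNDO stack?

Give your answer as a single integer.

After op 1 (type): buf='cat' undo_depth=1 redo_depth=0
After op 2 (undo): buf='(empty)' undo_depth=0 redo_depth=1
After op 3 (redo): buf='cat' undo_depth=1 redo_depth=0
After op 4 (undo): buf='(empty)' undo_depth=0 redo_depth=1
After op 5 (redo): buf='cat' undo_depth=1 redo_depth=0
After op 6 (undo): buf='(empty)' undo_depth=0 redo_depth=1

Answer: 0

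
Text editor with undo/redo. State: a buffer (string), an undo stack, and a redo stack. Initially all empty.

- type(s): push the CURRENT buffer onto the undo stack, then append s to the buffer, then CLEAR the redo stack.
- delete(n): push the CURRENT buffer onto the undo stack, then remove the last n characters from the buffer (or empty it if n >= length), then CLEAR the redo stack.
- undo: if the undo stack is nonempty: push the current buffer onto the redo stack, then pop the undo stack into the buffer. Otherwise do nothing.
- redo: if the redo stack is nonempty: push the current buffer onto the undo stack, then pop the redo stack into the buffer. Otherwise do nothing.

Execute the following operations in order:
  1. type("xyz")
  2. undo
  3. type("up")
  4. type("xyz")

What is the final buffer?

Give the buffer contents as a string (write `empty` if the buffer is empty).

After op 1 (type): buf='xyz' undo_depth=1 redo_depth=0
After op 2 (undo): buf='(empty)' undo_depth=0 redo_depth=1
After op 3 (type): buf='up' undo_depth=1 redo_depth=0
After op 4 (type): buf='upxyz' undo_depth=2 redo_depth=0

Answer: upxyz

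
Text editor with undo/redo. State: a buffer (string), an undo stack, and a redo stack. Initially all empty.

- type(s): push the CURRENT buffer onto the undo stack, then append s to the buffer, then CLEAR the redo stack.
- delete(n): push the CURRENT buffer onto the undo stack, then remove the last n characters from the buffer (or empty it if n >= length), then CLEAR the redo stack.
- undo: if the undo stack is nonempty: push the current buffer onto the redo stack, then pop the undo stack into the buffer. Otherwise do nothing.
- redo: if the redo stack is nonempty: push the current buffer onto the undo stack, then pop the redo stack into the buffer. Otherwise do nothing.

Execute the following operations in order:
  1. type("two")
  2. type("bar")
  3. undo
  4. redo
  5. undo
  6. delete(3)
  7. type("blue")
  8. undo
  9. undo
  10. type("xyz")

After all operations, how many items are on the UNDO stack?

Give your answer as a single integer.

After op 1 (type): buf='two' undo_depth=1 redo_depth=0
After op 2 (type): buf='twobar' undo_depth=2 redo_depth=0
After op 3 (undo): buf='two' undo_depth=1 redo_depth=1
After op 4 (redo): buf='twobar' undo_depth=2 redo_depth=0
After op 5 (undo): buf='two' undo_depth=1 redo_depth=1
After op 6 (delete): buf='(empty)' undo_depth=2 redo_depth=0
After op 7 (type): buf='blue' undo_depth=3 redo_depth=0
After op 8 (undo): buf='(empty)' undo_depth=2 redo_depth=1
After op 9 (undo): buf='two' undo_depth=1 redo_depth=2
After op 10 (type): buf='twoxyz' undo_depth=2 redo_depth=0

Answer: 2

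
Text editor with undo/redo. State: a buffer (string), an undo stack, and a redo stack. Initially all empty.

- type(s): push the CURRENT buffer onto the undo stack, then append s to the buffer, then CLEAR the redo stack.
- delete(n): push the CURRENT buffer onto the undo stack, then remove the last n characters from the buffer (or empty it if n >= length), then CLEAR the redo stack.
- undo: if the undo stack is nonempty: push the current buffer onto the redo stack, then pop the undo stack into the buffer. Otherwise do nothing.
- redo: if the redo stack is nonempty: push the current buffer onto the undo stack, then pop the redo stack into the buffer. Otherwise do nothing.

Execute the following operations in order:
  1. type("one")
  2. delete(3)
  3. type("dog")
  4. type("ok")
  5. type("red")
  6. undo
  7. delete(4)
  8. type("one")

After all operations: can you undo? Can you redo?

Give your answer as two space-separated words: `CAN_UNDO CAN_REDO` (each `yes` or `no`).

Answer: yes no

Derivation:
After op 1 (type): buf='one' undo_depth=1 redo_depth=0
After op 2 (delete): buf='(empty)' undo_depth=2 redo_depth=0
After op 3 (type): buf='dog' undo_depth=3 redo_depth=0
After op 4 (type): buf='dogok' undo_depth=4 redo_depth=0
After op 5 (type): buf='dogokred' undo_depth=5 redo_depth=0
After op 6 (undo): buf='dogok' undo_depth=4 redo_depth=1
After op 7 (delete): buf='d' undo_depth=5 redo_depth=0
After op 8 (type): buf='done' undo_depth=6 redo_depth=0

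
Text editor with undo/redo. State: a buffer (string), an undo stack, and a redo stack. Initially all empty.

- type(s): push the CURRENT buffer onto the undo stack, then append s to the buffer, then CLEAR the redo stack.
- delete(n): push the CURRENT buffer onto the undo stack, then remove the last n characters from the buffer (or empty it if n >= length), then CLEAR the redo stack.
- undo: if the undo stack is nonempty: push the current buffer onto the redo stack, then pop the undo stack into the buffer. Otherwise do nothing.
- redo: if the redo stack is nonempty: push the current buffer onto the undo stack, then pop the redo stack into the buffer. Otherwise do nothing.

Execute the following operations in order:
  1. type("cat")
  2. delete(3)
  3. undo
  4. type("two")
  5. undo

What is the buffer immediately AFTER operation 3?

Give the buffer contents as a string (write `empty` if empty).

Answer: cat

Derivation:
After op 1 (type): buf='cat' undo_depth=1 redo_depth=0
After op 2 (delete): buf='(empty)' undo_depth=2 redo_depth=0
After op 3 (undo): buf='cat' undo_depth=1 redo_depth=1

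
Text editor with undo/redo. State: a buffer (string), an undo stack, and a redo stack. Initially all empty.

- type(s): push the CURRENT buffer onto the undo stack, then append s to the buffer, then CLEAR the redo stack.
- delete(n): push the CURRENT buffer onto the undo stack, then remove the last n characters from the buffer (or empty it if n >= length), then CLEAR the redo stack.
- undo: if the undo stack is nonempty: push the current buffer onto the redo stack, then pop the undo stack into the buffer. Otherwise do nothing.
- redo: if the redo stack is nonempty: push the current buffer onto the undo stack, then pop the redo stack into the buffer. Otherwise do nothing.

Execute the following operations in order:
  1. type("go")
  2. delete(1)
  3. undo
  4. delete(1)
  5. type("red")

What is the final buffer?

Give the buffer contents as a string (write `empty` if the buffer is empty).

Answer: gred

Derivation:
After op 1 (type): buf='go' undo_depth=1 redo_depth=0
After op 2 (delete): buf='g' undo_depth=2 redo_depth=0
After op 3 (undo): buf='go' undo_depth=1 redo_depth=1
After op 4 (delete): buf='g' undo_depth=2 redo_depth=0
After op 5 (type): buf='gred' undo_depth=3 redo_depth=0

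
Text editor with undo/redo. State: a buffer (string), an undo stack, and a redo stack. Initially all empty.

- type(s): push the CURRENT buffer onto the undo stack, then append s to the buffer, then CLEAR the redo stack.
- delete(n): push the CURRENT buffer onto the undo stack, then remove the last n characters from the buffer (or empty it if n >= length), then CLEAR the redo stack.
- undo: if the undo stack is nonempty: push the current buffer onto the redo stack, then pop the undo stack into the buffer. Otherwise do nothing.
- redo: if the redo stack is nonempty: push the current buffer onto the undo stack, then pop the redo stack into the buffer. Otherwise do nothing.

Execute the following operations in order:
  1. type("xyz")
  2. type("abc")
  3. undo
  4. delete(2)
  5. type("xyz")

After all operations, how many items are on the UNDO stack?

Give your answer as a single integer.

Answer: 3

Derivation:
After op 1 (type): buf='xyz' undo_depth=1 redo_depth=0
After op 2 (type): buf='xyzabc' undo_depth=2 redo_depth=0
After op 3 (undo): buf='xyz' undo_depth=1 redo_depth=1
After op 4 (delete): buf='x' undo_depth=2 redo_depth=0
After op 5 (type): buf='xxyz' undo_depth=3 redo_depth=0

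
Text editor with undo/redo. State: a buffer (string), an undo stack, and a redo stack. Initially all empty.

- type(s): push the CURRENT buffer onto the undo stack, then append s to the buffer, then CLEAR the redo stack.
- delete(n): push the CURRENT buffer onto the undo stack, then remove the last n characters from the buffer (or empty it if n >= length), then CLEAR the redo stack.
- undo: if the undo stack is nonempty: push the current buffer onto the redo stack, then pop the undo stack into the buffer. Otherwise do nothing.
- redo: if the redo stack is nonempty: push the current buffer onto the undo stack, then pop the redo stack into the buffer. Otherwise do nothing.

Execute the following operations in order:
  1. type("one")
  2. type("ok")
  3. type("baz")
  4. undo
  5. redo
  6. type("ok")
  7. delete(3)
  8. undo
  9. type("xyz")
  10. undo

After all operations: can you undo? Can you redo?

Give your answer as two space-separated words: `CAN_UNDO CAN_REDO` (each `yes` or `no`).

After op 1 (type): buf='one' undo_depth=1 redo_depth=0
After op 2 (type): buf='oneok' undo_depth=2 redo_depth=0
After op 3 (type): buf='oneokbaz' undo_depth=3 redo_depth=0
After op 4 (undo): buf='oneok' undo_depth=2 redo_depth=1
After op 5 (redo): buf='oneokbaz' undo_depth=3 redo_depth=0
After op 6 (type): buf='oneokbazok' undo_depth=4 redo_depth=0
After op 7 (delete): buf='oneokba' undo_depth=5 redo_depth=0
After op 8 (undo): buf='oneokbazok' undo_depth=4 redo_depth=1
After op 9 (type): buf='oneokbazokxyz' undo_depth=5 redo_depth=0
After op 10 (undo): buf='oneokbazok' undo_depth=4 redo_depth=1

Answer: yes yes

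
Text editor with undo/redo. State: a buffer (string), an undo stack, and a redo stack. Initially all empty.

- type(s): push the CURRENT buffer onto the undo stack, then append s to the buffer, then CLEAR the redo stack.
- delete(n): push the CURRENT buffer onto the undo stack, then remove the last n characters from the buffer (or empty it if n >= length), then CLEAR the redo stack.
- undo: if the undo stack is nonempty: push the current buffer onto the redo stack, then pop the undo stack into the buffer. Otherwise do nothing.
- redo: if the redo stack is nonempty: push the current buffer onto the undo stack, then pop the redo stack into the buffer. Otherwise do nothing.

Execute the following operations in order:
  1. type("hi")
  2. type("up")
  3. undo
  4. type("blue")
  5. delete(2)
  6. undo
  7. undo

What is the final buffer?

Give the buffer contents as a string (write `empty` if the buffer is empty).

Answer: hi

Derivation:
After op 1 (type): buf='hi' undo_depth=1 redo_depth=0
After op 2 (type): buf='hiup' undo_depth=2 redo_depth=0
After op 3 (undo): buf='hi' undo_depth=1 redo_depth=1
After op 4 (type): buf='hiblue' undo_depth=2 redo_depth=0
After op 5 (delete): buf='hibl' undo_depth=3 redo_depth=0
After op 6 (undo): buf='hiblue' undo_depth=2 redo_depth=1
After op 7 (undo): buf='hi' undo_depth=1 redo_depth=2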